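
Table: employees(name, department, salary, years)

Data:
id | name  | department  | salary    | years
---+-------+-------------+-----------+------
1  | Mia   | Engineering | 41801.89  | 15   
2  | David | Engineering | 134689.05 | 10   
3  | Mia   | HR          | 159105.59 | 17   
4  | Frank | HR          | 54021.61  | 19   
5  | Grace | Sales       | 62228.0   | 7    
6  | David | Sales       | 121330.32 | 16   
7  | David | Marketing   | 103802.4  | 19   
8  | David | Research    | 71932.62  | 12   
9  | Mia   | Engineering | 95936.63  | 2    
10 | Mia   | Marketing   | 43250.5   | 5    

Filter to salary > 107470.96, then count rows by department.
SELECT department, COUNT(*)
FROM employees
WHERE salary > 107470.96
GROUP BY department

Note: WHERE filters rows before grouping.

Result:
  Engineering: 1
  HR: 1
  Sales: 1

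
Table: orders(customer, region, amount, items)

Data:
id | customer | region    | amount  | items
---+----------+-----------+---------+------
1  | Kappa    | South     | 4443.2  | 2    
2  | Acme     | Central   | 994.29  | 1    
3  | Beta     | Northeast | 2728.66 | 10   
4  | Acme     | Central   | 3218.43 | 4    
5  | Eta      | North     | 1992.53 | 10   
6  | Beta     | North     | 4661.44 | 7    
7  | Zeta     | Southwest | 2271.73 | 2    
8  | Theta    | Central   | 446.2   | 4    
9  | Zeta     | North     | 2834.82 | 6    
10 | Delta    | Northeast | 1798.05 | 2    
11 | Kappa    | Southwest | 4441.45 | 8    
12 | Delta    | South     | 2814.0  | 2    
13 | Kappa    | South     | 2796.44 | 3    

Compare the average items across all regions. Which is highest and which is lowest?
SELECT region, AVG(items)
FROM orders
GROUP BY region
ORDER BY AVG(items)

All groups:
  South: 2.33
  Central: 3.00
  Southwest: 5.00
  Northeast: 6.00
  North: 7.67

Highest: North (7.67)
Lowest: South (2.33)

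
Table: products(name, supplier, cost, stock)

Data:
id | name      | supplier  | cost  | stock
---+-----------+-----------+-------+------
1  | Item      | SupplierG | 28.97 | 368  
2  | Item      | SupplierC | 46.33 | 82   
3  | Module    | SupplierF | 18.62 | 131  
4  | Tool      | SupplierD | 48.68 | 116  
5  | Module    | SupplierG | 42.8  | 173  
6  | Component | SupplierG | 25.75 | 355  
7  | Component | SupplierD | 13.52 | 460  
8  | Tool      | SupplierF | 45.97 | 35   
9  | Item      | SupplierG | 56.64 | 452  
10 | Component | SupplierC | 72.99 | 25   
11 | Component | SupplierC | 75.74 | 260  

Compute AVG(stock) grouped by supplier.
SELECT supplier, AVG(stock) as result
FROM products
GROUP BY supplier

Result:
  SupplierC: 122.33
  SupplierD: 288.00
  SupplierF: 83.00
  SupplierG: 337.00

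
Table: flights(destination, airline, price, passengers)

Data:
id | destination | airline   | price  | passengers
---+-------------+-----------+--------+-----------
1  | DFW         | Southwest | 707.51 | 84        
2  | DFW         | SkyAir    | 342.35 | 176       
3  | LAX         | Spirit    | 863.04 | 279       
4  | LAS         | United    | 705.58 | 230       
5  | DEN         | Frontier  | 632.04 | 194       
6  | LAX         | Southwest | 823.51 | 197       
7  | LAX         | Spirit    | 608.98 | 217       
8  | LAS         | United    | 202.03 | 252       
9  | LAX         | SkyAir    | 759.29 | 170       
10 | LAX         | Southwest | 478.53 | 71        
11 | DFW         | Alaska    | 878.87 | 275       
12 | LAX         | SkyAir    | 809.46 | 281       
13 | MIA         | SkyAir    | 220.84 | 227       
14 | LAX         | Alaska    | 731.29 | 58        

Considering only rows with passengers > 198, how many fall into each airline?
SELECT airline, COUNT(*)
FROM flights
WHERE passengers > 198
GROUP BY airline

Note: WHERE filters rows before grouping.

Result:
  Alaska: 1
  SkyAir: 2
  Spirit: 2
  United: 2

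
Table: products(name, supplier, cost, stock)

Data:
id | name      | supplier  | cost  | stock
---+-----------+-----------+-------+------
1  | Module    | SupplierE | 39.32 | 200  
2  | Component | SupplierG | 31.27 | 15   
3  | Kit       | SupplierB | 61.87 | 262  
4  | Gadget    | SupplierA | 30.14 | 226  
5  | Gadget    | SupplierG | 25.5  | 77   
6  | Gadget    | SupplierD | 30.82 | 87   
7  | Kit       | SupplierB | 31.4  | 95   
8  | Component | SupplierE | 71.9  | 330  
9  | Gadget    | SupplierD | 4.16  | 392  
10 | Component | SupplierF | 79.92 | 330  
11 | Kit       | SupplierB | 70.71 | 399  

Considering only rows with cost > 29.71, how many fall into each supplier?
SELECT supplier, COUNT(*)
FROM products
WHERE cost > 29.71
GROUP BY supplier

Note: WHERE filters rows before grouping.

Result:
  SupplierA: 1
  SupplierB: 3
  SupplierD: 1
  SupplierE: 2
  SupplierF: 1
  SupplierG: 1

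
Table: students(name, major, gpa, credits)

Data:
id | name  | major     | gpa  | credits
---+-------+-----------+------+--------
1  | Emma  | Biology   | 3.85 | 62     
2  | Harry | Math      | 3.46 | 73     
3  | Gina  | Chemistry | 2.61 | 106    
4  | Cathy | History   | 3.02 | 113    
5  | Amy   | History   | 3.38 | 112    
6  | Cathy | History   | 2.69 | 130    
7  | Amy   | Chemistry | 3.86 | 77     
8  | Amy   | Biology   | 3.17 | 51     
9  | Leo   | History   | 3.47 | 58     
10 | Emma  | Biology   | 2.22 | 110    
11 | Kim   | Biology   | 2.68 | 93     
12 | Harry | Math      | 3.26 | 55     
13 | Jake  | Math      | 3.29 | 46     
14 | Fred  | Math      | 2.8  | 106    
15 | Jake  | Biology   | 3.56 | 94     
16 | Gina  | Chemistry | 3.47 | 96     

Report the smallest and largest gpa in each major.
SELECT major, MIN(gpa), MAX(gpa)
FROM students
GROUP BY major

Result:
  Biology: min=2.22, max=3.85
  Chemistry: min=2.61, max=3.86
  History: min=2.69, max=3.47
  Math: min=2.80, max=3.46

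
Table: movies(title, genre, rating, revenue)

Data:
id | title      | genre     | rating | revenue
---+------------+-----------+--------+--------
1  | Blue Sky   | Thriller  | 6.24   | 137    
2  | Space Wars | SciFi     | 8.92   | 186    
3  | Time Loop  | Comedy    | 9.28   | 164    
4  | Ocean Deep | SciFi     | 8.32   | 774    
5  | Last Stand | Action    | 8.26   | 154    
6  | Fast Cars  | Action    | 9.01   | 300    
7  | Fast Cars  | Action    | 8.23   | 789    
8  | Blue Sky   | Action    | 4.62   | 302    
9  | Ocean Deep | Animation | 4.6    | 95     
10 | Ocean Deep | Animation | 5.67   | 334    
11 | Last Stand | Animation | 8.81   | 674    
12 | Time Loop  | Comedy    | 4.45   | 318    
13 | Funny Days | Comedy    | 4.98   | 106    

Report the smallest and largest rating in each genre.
SELECT genre, MIN(rating), MAX(rating)
FROM movies
GROUP BY genre

Result:
  Action: min=4.62, max=9.01
  Animation: min=4.60, max=8.81
  Comedy: min=4.45, max=9.28
  SciFi: min=8.32, max=8.92
  Thriller: min=6.24, max=6.24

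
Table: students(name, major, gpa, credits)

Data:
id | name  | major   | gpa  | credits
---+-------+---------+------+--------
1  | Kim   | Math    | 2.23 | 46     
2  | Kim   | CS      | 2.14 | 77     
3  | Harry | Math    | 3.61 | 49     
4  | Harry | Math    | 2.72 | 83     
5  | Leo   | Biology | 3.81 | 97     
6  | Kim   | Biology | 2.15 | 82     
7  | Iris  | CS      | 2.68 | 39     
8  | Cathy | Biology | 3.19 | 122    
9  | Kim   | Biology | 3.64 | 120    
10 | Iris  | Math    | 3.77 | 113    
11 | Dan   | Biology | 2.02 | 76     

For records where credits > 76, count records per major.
SELECT major, COUNT(*)
FROM students
WHERE credits > 76
GROUP BY major

Note: WHERE filters rows before grouping.

Result:
  Biology: 4
  CS: 1
  Math: 2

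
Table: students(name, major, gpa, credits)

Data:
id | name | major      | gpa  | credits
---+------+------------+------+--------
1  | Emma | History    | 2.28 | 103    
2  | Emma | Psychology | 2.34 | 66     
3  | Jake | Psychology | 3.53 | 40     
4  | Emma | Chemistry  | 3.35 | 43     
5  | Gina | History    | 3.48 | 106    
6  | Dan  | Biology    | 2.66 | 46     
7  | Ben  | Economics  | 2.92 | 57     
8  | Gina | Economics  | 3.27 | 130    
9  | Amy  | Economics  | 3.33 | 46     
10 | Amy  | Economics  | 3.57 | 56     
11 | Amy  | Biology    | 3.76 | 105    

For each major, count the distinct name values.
SELECT major, COUNT(DISTINCT name)
FROM students
GROUP BY major

Result:
  Biology: 2 distinct
  Chemistry: 1 distinct
  Economics: 3 distinct
  History: 2 distinct
  Psychology: 2 distinct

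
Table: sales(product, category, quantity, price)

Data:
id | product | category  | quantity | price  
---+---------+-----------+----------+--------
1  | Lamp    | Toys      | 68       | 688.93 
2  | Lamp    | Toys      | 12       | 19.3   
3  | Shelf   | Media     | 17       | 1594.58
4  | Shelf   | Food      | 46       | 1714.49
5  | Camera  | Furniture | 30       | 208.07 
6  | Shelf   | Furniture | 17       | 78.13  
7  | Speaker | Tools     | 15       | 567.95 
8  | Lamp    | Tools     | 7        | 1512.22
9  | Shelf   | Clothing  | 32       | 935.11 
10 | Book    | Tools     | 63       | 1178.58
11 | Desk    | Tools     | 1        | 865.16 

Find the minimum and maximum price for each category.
SELECT category, MIN(price), MAX(price)
FROM sales
GROUP BY category

Result:
  Clothing: min=935.11, max=935.11
  Food: min=1714.49, max=1714.49
  Furniture: min=78.13, max=208.07
  Media: min=1594.58, max=1594.58
  Tools: min=567.95, max=1512.22
  Toys: min=19.30, max=688.93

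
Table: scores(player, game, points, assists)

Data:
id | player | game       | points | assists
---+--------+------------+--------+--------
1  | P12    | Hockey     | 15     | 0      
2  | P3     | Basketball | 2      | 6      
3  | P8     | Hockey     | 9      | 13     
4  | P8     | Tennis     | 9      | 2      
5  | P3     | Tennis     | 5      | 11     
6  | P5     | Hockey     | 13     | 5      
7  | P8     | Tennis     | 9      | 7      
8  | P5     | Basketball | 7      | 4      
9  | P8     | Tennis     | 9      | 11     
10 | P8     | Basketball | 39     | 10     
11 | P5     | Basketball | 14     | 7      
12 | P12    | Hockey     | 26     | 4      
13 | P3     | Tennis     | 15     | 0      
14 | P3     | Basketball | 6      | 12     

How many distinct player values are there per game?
SELECT game, COUNT(DISTINCT player)
FROM scores
GROUP BY game

Result:
  Basketball: 3 distinct
  Hockey: 3 distinct
  Tennis: 2 distinct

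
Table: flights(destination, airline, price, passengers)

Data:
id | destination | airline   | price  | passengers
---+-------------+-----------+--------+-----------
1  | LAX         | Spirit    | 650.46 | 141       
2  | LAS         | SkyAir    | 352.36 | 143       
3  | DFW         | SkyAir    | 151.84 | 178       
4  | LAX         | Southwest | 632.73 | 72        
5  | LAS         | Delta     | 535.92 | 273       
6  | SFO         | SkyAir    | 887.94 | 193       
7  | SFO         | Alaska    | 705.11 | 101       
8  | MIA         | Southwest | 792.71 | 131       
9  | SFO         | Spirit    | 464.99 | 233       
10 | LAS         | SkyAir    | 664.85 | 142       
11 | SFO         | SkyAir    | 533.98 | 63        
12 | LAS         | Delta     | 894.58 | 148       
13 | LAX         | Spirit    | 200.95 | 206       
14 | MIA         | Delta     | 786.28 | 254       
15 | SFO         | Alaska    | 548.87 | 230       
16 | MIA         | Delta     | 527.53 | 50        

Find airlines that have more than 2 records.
SELECT airline, COUNT(*) as cnt
FROM flights
GROUP BY airline
HAVING COUNT(*) > 2

Result:
  Delta: 4
  SkyAir: 5
  Spirit: 3

Note: HAVING filters groups after aggregation, WHERE filters rows before.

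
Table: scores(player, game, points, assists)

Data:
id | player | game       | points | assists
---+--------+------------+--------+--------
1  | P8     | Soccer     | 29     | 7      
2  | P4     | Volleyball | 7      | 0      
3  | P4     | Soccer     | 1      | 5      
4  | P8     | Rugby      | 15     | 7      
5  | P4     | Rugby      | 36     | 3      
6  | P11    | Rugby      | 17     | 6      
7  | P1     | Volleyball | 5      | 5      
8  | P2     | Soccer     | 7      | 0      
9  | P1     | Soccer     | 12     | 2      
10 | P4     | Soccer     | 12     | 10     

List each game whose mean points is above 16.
SELECT game, AVG(points)
FROM scores
GROUP BY game
HAVING AVG(points) > 16

Result:
  Rugby: avg=22.67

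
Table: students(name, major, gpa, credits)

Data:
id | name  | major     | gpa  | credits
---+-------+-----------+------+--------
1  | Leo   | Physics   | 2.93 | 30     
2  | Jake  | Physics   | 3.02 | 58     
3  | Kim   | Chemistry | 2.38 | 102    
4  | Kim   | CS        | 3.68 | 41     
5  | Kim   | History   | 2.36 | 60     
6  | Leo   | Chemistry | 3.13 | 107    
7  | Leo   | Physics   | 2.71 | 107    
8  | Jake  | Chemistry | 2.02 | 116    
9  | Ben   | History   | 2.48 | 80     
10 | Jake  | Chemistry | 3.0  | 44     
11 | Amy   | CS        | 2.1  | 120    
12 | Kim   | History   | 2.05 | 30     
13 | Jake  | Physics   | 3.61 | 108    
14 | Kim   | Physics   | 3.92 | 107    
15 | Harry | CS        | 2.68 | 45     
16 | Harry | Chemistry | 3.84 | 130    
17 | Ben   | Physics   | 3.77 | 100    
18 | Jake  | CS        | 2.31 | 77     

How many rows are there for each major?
SELECT major, COUNT(*) as count
FROM students
GROUP BY major

Result:
  CS: 4
  Chemistry: 5
  History: 3
  Physics: 6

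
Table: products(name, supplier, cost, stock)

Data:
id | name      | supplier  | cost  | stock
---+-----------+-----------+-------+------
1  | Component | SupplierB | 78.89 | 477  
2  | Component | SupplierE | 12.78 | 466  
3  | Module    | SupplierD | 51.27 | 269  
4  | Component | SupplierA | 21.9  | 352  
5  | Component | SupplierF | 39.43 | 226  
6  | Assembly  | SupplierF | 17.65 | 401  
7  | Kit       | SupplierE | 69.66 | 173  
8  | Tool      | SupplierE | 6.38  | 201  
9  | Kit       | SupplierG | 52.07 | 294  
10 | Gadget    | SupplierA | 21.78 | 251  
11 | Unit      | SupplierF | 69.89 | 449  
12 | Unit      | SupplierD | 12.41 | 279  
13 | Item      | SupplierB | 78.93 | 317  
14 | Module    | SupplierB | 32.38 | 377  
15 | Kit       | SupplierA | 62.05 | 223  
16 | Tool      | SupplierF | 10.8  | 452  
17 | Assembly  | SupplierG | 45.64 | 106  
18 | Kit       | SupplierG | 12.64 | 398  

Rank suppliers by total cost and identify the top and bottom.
SELECT supplier, SUM(cost)
FROM products
GROUP BY supplier
ORDER BY SUM(cost)

All groups:
  SupplierD: 63.68
  SupplierE: 88.82
  SupplierA: 105.73
  SupplierG: 110.35
  SupplierF: 137.77
  SupplierB: 190.20

Highest: SupplierB (190.20)
Lowest: SupplierD (63.68)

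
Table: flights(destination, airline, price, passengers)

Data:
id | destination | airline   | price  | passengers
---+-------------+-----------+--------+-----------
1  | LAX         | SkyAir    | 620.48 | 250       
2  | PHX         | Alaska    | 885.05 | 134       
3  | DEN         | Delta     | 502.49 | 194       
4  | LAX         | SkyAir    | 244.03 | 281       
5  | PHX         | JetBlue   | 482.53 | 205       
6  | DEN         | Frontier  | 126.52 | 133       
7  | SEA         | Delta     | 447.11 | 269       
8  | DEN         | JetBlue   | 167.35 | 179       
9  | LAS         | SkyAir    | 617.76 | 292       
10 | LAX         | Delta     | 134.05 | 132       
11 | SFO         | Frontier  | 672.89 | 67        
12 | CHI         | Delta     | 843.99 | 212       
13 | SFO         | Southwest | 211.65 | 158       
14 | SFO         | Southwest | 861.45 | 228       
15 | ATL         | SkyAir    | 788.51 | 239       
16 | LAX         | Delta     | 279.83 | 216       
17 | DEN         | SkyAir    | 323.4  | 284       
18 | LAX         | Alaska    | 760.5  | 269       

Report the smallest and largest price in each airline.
SELECT airline, MIN(price), MAX(price)
FROM flights
GROUP BY airline

Result:
  Alaska: min=760.50, max=885.05
  Delta: min=134.05, max=843.99
  Frontier: min=126.52, max=672.89
  JetBlue: min=167.35, max=482.53
  SkyAir: min=244.03, max=788.51
  Southwest: min=211.65, max=861.45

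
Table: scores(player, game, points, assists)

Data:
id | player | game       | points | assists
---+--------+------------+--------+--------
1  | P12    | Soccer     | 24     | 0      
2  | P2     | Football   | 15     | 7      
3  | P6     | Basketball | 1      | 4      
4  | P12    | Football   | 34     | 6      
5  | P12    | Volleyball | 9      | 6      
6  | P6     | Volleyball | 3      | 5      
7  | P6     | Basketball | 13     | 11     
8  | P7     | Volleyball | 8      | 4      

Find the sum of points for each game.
SELECT game, SUM(points) as result
FROM scores
GROUP BY game

Result:
  Basketball: 14
  Football: 49
  Soccer: 24
  Volleyball: 20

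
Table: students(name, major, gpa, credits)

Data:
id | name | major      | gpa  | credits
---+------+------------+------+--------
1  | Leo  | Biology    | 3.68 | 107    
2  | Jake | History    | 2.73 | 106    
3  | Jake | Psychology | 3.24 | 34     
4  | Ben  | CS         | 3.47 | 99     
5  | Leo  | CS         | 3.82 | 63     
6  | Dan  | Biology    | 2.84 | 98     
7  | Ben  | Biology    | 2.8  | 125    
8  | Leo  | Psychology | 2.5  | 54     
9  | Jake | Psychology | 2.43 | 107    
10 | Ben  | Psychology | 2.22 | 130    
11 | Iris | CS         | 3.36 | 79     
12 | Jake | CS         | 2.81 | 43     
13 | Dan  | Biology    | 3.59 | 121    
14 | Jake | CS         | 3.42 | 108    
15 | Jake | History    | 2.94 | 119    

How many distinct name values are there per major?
SELECT major, COUNT(DISTINCT name)
FROM students
GROUP BY major

Result:
  Biology: 3 distinct
  CS: 4 distinct
  History: 1 distinct
  Psychology: 3 distinct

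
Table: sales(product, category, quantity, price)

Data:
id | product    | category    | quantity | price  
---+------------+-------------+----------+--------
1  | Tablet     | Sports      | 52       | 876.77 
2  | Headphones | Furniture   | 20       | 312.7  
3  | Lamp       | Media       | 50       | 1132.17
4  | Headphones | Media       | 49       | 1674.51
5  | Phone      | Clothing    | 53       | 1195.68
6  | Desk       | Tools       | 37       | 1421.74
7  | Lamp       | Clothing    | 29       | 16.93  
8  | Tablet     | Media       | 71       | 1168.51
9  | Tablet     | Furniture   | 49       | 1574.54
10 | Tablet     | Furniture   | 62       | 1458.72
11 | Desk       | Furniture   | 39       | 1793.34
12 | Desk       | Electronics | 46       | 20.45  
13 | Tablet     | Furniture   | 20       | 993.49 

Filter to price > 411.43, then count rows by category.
SELECT category, COUNT(*)
FROM sales
WHERE price > 411.43
GROUP BY category

Note: WHERE filters rows before grouping.

Result:
  Clothing: 1
  Furniture: 4
  Media: 3
  Sports: 1
  Tools: 1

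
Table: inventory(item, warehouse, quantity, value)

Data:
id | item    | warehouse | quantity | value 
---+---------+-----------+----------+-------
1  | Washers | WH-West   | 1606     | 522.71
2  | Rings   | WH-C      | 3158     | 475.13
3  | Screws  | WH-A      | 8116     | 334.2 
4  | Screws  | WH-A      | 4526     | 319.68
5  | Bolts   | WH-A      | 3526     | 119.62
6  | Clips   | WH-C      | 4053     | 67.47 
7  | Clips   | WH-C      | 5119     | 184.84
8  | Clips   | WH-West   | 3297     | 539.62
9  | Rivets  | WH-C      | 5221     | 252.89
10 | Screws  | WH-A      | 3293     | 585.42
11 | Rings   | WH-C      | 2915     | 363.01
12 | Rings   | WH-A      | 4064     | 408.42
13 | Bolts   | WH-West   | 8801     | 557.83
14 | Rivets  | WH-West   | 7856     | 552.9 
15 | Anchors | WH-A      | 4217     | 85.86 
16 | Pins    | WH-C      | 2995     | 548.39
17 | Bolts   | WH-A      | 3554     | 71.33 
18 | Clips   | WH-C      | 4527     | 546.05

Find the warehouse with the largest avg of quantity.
SELECT warehouse, AVG(quantity) as val
FROM inventory
GROUP BY warehouse
ORDER BY val DESC
LIMIT 1

Result: WH-West with avg(quantity) = 5390.00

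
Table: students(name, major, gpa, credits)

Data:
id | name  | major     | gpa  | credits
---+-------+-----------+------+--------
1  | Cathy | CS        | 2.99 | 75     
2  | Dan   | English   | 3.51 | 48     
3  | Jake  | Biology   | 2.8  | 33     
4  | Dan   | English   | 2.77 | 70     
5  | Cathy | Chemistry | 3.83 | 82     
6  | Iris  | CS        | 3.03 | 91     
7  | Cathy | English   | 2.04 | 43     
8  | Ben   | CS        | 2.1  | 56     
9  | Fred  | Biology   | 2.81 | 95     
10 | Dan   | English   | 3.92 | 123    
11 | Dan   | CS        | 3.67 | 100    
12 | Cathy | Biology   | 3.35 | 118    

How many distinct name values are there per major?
SELECT major, COUNT(DISTINCT name)
FROM students
GROUP BY major

Result:
  Biology: 3 distinct
  CS: 4 distinct
  Chemistry: 1 distinct
  English: 2 distinct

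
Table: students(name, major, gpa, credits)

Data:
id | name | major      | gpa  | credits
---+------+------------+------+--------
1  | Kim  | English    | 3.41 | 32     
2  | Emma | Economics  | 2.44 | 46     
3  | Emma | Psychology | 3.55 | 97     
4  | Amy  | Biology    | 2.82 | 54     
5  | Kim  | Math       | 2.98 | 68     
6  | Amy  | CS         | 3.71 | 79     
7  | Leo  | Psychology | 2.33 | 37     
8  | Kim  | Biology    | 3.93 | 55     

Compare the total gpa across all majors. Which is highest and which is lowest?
SELECT major, SUM(gpa)
FROM students
GROUP BY major
ORDER BY SUM(gpa)

All groups:
  Economics: 2.44
  Math: 2.98
  English: 3.41
  CS: 3.71
  Psychology: 5.88
  Biology: 6.75

Highest: Biology (6.75)
Lowest: Economics (2.44)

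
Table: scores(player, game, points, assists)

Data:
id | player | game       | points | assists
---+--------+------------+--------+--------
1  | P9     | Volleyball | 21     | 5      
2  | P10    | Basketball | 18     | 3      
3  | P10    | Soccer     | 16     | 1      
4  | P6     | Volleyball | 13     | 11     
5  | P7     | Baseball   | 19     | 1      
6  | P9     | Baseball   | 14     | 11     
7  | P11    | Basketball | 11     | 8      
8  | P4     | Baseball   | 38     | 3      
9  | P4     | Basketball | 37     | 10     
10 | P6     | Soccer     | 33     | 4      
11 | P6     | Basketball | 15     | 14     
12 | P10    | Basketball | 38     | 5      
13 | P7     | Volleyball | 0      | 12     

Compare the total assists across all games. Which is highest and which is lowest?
SELECT game, SUM(assists)
FROM scores
GROUP BY game
ORDER BY SUM(assists)

All groups:
  Soccer: 5
  Baseball: 15
  Volleyball: 28
  Basketball: 40

Highest: Basketball (40)
Lowest: Soccer (5)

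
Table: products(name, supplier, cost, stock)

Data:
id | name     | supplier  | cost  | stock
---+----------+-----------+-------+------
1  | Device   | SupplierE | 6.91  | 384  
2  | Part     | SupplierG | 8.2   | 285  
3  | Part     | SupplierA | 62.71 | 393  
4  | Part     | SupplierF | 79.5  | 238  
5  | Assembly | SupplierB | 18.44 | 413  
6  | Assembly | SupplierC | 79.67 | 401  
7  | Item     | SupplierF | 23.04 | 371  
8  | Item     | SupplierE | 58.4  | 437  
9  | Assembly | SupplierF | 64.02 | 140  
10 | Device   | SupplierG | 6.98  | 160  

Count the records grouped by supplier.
SELECT supplier, COUNT(*) as count
FROM products
GROUP BY supplier

Result:
  SupplierA: 1
  SupplierB: 1
  SupplierC: 1
  SupplierE: 2
  SupplierF: 3
  SupplierG: 2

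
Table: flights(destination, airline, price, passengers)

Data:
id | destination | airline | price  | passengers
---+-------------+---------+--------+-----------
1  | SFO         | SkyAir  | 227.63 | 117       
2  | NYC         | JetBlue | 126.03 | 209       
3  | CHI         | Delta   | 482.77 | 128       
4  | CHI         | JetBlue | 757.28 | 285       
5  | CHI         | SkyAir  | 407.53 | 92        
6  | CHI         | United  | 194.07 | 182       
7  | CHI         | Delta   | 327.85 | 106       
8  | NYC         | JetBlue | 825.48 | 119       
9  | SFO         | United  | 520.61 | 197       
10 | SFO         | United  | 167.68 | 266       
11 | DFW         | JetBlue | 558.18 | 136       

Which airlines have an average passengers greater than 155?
SELECT airline, AVG(passengers)
FROM flights
GROUP BY airline
HAVING AVG(passengers) > 155

Result:
  JetBlue: avg=187.25
  United: avg=215.00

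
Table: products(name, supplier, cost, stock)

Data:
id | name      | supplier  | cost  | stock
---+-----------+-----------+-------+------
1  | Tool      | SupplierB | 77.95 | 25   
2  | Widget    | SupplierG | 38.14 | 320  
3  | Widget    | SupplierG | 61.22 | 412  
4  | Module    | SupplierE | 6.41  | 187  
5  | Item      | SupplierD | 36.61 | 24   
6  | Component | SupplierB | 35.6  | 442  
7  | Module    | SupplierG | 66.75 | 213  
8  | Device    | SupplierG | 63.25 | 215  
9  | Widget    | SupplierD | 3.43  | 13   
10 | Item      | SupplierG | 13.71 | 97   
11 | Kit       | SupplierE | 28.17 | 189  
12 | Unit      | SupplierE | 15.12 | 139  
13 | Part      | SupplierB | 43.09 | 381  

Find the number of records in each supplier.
SELECT supplier, COUNT(*) as count
FROM products
GROUP BY supplier

Result:
  SupplierB: 3
  SupplierD: 2
  SupplierE: 3
  SupplierG: 5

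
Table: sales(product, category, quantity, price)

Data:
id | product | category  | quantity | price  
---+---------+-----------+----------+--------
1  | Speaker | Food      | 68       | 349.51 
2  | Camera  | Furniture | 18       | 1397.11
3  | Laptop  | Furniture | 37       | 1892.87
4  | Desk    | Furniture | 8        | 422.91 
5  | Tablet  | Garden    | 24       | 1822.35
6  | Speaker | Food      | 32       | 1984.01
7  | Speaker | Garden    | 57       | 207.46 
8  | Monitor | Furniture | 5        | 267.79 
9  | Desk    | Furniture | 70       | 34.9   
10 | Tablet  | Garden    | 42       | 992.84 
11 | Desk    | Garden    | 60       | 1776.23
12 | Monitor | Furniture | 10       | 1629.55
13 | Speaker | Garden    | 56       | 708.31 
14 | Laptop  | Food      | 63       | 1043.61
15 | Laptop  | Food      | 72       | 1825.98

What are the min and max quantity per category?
SELECT category, MIN(quantity), MAX(quantity)
FROM sales
GROUP BY category

Result:
  Food: min=32, max=72
  Furniture: min=5, max=70
  Garden: min=24, max=60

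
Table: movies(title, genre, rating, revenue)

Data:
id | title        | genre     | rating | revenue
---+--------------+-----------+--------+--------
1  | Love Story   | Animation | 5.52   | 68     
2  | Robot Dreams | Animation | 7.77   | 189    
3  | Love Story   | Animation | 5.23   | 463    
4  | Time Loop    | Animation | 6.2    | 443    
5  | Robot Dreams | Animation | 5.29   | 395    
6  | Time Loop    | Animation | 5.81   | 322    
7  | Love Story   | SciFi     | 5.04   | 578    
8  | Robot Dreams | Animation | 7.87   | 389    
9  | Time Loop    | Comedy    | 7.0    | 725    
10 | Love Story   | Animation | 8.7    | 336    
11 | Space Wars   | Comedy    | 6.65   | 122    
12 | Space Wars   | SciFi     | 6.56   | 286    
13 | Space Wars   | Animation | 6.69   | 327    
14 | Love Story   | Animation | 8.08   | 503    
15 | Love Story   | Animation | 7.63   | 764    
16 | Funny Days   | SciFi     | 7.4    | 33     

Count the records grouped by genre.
SELECT genre, COUNT(*) as count
FROM movies
GROUP BY genre

Result:
  Animation: 11
  Comedy: 2
  SciFi: 3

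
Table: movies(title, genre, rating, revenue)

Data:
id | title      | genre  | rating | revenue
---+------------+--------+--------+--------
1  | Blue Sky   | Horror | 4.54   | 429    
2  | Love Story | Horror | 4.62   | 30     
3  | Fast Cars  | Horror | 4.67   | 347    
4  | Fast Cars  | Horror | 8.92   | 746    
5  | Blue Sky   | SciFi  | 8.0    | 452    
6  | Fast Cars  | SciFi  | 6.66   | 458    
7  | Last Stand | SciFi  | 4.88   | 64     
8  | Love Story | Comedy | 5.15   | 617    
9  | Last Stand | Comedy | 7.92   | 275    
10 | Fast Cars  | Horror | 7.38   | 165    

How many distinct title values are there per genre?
SELECT genre, COUNT(DISTINCT title)
FROM movies
GROUP BY genre

Result:
  Comedy: 2 distinct
  Horror: 3 distinct
  SciFi: 3 distinct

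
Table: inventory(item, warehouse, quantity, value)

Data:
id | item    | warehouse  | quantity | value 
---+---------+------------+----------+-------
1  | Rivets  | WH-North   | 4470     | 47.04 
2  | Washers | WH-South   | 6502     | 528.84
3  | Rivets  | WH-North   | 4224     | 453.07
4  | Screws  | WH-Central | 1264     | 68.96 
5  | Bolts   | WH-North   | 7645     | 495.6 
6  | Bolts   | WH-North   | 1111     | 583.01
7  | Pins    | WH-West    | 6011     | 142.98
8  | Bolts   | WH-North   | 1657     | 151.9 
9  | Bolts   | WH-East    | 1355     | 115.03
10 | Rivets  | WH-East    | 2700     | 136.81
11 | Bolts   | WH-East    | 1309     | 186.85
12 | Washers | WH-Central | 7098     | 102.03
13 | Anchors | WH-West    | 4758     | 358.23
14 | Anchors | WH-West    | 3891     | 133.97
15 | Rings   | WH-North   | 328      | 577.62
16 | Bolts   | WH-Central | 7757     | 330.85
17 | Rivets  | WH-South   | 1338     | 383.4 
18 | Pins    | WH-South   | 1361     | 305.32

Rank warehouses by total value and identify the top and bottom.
SELECT warehouse, SUM(value)
FROM inventory
GROUP BY warehouse
ORDER BY SUM(value)

All groups:
  WH-East: 438.69
  WH-Central: 501.84
  WH-West: 635.18
  WH-South: 1217.56
  WH-North: 2308.24

Highest: WH-North (2308.24)
Lowest: WH-East (438.69)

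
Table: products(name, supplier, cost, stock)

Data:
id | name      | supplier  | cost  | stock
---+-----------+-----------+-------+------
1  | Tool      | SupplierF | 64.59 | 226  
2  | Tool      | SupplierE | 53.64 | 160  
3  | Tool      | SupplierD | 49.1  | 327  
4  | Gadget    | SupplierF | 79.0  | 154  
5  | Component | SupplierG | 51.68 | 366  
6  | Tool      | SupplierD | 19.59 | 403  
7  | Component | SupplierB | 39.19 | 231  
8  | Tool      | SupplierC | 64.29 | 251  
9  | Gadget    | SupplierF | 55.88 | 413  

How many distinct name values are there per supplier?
SELECT supplier, COUNT(DISTINCT name)
FROM products
GROUP BY supplier

Result:
  SupplierB: 1 distinct
  SupplierC: 1 distinct
  SupplierD: 1 distinct
  SupplierE: 1 distinct
  SupplierF: 2 distinct
  SupplierG: 1 distinct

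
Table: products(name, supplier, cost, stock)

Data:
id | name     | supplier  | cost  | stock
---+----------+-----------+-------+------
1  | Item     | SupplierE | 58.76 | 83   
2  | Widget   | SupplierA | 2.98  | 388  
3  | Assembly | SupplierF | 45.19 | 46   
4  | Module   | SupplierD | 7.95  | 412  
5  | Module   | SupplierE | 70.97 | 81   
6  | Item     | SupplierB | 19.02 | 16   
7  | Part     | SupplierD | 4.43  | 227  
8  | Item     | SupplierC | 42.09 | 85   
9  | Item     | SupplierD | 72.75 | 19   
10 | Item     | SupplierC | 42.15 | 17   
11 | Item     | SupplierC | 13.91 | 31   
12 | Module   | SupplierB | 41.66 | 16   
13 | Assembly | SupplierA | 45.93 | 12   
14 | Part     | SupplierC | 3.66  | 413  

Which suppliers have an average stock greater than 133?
SELECT supplier, AVG(stock)
FROM products
GROUP BY supplier
HAVING AVG(stock) > 133

Result:
  SupplierA: avg=200.00
  SupplierC: avg=136.50
  SupplierD: avg=219.33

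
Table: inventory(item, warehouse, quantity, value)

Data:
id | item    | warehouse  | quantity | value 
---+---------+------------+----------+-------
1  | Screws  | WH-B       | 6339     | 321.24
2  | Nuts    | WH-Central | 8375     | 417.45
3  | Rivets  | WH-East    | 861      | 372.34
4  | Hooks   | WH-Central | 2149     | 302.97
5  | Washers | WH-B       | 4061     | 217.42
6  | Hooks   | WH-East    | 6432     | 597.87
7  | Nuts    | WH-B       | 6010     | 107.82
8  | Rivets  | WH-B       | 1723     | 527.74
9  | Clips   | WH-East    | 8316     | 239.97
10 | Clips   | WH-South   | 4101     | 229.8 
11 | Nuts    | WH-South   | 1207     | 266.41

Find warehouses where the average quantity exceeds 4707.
SELECT warehouse, AVG(quantity)
FROM inventory
GROUP BY warehouse
HAVING AVG(quantity) > 4707

Result:
  WH-Central: avg=5262.00
  WH-East: avg=5203.00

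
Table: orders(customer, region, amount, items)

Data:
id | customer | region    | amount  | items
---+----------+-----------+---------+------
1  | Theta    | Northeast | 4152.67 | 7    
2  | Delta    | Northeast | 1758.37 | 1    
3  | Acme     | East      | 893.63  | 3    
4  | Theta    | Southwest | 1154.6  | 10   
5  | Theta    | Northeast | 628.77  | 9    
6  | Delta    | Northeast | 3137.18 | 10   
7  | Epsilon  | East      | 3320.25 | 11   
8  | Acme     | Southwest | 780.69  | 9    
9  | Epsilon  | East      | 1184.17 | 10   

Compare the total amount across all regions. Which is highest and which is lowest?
SELECT region, SUM(amount)
FROM orders
GROUP BY region
ORDER BY SUM(amount)

All groups:
  Southwest: 1935.29
  East: 5398.05
  Northeast: 9676.99

Highest: Northeast (9676.99)
Lowest: Southwest (1935.29)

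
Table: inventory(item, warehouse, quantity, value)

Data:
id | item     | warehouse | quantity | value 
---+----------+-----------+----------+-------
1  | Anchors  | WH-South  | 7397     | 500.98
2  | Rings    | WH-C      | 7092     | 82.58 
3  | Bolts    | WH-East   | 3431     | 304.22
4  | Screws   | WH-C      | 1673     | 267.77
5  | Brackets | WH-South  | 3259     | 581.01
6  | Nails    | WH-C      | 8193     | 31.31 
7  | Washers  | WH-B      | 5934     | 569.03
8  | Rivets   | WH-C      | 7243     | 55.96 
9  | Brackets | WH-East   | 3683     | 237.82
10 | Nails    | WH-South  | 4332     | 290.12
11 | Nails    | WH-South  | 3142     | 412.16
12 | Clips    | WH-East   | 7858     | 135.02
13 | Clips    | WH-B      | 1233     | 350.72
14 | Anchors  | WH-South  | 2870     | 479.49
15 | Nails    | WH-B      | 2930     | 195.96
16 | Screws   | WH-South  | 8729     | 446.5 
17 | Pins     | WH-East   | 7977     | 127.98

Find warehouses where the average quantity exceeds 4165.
SELECT warehouse, AVG(quantity)
FROM inventory
GROUP BY warehouse
HAVING AVG(quantity) > 4165

Result:
  WH-C: avg=6050.25
  WH-East: avg=5737.25
  WH-South: avg=4954.83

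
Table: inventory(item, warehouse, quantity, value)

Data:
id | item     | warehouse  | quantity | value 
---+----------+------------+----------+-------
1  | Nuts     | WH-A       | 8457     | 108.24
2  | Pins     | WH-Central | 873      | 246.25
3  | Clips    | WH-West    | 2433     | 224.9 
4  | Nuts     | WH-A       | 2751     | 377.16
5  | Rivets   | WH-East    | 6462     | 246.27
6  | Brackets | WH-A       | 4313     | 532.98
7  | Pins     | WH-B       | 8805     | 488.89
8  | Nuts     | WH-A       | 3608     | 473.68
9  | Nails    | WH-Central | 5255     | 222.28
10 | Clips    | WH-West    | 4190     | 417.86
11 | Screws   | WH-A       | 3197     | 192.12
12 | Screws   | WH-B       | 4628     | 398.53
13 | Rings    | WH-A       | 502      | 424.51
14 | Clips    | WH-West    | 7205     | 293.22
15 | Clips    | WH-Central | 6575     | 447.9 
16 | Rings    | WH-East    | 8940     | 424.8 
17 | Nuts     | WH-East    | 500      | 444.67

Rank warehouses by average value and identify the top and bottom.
SELECT warehouse, AVG(value)
FROM inventory
GROUP BY warehouse
ORDER BY AVG(value)

All groups:
  WH-Central: 305.48
  WH-West: 311.99
  WH-A: 351.45
  WH-East: 371.91
  WH-B: 443.71

Highest: WH-B (443.71)
Lowest: WH-Central (305.48)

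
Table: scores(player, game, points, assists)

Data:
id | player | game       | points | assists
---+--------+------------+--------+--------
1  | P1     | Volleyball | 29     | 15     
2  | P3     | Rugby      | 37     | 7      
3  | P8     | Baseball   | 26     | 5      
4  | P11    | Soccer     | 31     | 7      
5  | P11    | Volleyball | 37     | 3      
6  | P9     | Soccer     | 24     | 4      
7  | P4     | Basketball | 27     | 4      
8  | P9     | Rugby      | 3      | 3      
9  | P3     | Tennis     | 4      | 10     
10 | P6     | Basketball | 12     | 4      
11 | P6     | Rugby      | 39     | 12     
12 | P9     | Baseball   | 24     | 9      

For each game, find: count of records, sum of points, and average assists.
SELECT game,
       COUNT(*) as cnt,
       SUM(points) as total_points,
       AVG(assists) as avg_assists
FROM scores
GROUP BY game

Result:
  Baseball: 2 records, 50 total points, 7.00 avg assists
  Basketball: 2 records, 39 total points, 4.00 avg assists
  Rugby: 3 records, 79 total points, 7.33 avg assists
  Soccer: 2 records, 55 total points, 5.50 avg assists
  Tennis: 1 records, 4 total points, 10.00 avg assists
  Volleyball: 2 records, 66 total points, 9.00 avg assists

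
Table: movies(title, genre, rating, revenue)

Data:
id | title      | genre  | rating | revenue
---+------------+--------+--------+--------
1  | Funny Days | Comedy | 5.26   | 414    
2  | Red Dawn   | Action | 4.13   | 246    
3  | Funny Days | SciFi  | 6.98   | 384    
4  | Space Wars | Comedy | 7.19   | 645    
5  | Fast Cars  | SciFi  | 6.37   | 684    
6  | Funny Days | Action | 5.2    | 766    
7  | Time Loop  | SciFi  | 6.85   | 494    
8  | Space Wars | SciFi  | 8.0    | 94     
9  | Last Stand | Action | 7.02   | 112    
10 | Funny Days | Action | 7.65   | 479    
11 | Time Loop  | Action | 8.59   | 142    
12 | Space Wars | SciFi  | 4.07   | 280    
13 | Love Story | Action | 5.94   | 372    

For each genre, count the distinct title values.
SELECT genre, COUNT(DISTINCT title)
FROM movies
GROUP BY genre

Result:
  Action: 5 distinct
  Comedy: 2 distinct
  SciFi: 4 distinct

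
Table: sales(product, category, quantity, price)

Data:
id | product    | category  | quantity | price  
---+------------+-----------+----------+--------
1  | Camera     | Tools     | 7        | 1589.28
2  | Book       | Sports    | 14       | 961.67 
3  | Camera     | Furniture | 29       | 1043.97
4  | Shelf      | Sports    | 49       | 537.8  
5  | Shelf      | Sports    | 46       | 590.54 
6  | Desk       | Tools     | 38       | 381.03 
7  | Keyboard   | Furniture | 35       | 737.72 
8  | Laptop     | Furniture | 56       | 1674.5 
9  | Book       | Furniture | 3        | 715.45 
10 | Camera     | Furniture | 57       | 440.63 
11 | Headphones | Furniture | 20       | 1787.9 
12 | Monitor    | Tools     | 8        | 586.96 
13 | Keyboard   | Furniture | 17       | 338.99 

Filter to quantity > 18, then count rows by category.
SELECT category, COUNT(*)
FROM sales
WHERE quantity > 18
GROUP BY category

Note: WHERE filters rows before grouping.

Result:
  Furniture: 5
  Sports: 2
  Tools: 1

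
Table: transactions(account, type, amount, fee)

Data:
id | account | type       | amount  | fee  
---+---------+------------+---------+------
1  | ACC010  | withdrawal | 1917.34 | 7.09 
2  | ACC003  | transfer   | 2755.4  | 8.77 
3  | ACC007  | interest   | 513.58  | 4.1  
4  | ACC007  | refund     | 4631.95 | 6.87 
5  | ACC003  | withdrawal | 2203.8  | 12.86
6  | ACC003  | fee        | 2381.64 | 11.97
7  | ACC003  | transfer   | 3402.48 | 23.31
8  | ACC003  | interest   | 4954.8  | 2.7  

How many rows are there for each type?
SELECT type, COUNT(*) as count
FROM transactions
GROUP BY type

Result:
  fee: 1
  interest: 2
  refund: 1
  transfer: 2
  withdrawal: 2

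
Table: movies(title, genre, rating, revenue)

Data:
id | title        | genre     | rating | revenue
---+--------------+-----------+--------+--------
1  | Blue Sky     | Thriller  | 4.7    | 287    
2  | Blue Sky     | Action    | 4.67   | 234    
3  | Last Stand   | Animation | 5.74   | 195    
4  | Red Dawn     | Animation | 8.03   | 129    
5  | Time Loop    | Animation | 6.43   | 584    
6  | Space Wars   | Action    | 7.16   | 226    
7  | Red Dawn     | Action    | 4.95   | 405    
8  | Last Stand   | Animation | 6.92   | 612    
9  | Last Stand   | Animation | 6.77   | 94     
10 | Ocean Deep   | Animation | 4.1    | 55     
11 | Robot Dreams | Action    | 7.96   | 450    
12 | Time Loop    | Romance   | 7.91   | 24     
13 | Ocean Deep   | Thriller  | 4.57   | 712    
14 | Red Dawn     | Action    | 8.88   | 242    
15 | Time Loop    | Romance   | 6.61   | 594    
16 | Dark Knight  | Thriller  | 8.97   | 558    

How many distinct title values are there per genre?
SELECT genre, COUNT(DISTINCT title)
FROM movies
GROUP BY genre

Result:
  Action: 4 distinct
  Animation: 4 distinct
  Romance: 1 distinct
  Thriller: 3 distinct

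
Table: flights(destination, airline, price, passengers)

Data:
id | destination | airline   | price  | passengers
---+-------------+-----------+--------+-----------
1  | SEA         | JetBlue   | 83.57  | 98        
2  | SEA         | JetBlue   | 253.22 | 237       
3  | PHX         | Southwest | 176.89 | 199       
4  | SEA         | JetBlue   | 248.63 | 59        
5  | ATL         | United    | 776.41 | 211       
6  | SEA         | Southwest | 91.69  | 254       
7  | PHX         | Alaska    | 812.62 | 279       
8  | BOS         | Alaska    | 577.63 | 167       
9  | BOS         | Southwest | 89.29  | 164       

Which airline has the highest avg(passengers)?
SELECT airline, AVG(passengers) as val
FROM flights
GROUP BY airline
ORDER BY val DESC
LIMIT 1

Result: Alaska with avg(passengers) = 223.00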